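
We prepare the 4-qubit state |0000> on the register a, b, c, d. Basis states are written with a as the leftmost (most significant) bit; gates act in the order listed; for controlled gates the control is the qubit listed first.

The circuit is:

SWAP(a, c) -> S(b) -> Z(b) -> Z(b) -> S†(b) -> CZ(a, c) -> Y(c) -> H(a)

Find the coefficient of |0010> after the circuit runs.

The amplitude on |0010> is sqrt(2)*I/2. Key observation: the block from step 2 through step 5 cancels to the identity and can be dropped.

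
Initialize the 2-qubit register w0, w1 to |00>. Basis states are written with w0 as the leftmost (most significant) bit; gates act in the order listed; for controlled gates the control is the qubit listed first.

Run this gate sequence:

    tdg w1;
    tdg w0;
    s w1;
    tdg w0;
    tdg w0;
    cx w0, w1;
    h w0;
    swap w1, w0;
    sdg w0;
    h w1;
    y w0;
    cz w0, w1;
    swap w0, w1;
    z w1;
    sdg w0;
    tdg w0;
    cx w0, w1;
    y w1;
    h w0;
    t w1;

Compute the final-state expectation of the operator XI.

In the final state, XI has expectation 1.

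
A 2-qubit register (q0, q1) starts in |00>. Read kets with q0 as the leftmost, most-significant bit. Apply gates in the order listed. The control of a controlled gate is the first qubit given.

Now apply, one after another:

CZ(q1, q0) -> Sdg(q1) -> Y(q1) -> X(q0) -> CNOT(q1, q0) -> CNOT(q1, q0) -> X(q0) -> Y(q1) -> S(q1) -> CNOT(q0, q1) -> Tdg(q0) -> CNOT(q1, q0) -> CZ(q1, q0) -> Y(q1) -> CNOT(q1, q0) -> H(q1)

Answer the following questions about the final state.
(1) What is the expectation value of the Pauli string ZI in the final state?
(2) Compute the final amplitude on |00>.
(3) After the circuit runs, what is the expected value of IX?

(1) The expectation value of ZI is -1. Key observation: steps 2-9 multiply out to the identity, so the circuit reduces to the remaining gates.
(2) The final state's coefficient on |00> equals 0.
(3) The observable IX averages to -1.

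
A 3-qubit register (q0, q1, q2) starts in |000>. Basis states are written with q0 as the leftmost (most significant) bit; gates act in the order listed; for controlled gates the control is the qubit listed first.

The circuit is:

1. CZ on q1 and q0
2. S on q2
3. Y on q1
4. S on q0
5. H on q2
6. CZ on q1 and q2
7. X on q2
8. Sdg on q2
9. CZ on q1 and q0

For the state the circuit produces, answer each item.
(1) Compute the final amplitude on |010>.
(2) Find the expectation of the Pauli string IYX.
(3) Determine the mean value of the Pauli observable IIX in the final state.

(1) The amplitude on |010> is -sqrt(2)*I/2.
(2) The expectation value of IYX is 0.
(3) The observable IIX averages to 0.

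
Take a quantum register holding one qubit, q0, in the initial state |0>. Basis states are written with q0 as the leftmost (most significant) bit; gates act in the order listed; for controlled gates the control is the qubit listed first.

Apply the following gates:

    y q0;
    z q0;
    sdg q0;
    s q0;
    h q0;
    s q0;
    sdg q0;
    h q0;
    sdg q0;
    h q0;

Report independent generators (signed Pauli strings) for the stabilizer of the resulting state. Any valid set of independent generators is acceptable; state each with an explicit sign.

The final state is stabilized by the group generated by -X; other independent generating sets are equally valid. Key observation: the block from step 4 through step 9 cancels to the identity and can be dropped.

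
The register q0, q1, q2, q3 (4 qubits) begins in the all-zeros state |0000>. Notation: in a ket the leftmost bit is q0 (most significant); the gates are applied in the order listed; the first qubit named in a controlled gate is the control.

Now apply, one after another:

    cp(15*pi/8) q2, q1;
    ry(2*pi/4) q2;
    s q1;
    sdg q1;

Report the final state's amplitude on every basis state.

The final amplitudes are sqrt(2)/2 on |0000>, sqrt(2)/2 on |0010>, and 0 on every other basis state.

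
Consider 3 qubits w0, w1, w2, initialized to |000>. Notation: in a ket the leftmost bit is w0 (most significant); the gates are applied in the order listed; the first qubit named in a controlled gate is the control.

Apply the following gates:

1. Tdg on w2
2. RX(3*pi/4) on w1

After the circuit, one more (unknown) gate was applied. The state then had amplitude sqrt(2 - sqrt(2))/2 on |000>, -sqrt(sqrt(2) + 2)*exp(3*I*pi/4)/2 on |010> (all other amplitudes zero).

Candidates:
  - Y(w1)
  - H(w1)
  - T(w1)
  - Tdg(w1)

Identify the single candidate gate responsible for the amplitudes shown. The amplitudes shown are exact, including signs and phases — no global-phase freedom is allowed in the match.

It was T(w1) that produced the state shown.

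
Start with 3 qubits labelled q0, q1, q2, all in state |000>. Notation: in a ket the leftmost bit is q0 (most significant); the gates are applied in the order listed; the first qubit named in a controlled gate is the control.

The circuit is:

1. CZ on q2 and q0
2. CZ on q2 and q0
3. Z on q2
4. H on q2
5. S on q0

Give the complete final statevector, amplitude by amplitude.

After the circuit, the state carries amplitude sqrt(2)/2 on |000>, sqrt(2)/2 on |001>, and 0 on every other basis state.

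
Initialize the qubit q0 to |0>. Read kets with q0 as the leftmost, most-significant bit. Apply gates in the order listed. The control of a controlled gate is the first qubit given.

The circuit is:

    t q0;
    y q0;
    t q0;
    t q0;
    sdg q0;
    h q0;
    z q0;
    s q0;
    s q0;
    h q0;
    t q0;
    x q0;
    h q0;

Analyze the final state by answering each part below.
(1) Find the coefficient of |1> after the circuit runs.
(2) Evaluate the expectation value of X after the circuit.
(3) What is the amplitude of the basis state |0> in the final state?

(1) |1> carries amplitude sqrt(2)*exp(3*I*pi/4)/2 in the final state.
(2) The observable X averages to 1.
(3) |0> carries amplitude sqrt(2)*exp(3*I*pi/4)/2 in the final state.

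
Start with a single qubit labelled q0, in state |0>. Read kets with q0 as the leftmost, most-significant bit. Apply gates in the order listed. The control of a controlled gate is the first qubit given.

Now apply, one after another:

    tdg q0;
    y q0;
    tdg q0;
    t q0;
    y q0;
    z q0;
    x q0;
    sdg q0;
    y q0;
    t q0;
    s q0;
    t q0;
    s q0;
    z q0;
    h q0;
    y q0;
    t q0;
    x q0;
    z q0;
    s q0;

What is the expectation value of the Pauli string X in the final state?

The observable X averages to sqrt(2)/2.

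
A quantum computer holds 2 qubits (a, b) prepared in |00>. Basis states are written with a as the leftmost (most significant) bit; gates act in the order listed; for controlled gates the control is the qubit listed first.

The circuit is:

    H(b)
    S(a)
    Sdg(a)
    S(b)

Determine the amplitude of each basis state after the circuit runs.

After the circuit, the state carries amplitude sqrt(2)/2 on |00>, sqrt(2)*I/2 on |01>, 0 on |10>, 0 on |11>. Key observation: steps 2-3 multiply out to the identity, so the circuit reduces to the remaining gates.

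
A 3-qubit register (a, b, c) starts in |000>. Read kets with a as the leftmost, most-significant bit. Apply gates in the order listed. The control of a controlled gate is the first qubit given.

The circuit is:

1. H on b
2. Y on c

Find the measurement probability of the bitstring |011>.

Outcome |011> occurs with probability 1/2.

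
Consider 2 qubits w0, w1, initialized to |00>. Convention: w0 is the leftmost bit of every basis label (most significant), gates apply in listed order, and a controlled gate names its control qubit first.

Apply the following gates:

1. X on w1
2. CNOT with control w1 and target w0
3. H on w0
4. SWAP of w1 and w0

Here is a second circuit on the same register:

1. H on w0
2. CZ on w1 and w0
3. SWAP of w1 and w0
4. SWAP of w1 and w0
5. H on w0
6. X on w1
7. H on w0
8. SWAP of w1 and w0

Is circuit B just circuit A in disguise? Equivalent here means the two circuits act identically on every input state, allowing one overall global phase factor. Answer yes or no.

No, they are not equivalent — no single phase factor reconciles the two unitaries.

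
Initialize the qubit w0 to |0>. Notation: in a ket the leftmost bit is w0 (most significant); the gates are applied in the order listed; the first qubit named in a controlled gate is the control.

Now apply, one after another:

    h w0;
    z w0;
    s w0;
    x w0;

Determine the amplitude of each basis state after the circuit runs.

The final amplitudes are -sqrt(2)*I/2 on |0>, sqrt(2)/2 on |1>.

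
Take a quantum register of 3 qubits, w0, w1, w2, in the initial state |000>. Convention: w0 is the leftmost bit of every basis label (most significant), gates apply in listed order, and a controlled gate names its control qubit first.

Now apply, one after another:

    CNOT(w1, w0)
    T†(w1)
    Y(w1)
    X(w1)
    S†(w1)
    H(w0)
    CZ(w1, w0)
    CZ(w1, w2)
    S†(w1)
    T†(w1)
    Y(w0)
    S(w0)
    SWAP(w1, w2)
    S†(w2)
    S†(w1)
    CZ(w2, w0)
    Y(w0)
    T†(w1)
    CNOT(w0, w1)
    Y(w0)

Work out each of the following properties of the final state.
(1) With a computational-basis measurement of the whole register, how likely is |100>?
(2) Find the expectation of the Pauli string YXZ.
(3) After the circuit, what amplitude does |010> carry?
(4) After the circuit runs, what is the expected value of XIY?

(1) Outcome |100> occurs with probability 1/2.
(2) The expectation value of YXZ is -1.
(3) |010> carries amplitude sqrt(2)/2 in the final state.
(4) In the final state, XIY has expectation 0.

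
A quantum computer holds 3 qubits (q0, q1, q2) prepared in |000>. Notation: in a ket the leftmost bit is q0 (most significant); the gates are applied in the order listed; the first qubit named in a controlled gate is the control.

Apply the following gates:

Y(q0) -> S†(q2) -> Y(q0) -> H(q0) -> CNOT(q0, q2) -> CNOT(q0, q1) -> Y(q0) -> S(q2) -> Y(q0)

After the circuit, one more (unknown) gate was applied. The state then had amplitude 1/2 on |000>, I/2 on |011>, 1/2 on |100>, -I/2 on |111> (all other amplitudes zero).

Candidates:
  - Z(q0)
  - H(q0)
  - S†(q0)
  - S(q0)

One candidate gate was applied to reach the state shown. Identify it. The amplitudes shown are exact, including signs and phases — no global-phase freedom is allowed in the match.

The unique candidate consistent with the amplitudes is H(q0).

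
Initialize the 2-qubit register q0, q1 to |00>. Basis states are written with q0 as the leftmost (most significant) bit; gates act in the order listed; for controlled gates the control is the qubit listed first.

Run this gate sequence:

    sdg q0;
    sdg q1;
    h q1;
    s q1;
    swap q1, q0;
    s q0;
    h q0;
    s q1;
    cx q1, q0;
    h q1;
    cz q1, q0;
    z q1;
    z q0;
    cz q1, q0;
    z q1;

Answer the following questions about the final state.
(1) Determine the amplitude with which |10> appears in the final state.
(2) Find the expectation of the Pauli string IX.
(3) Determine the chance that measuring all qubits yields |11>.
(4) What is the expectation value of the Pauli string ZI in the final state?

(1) The final state's coefficient on |10> equals -sqrt(2)/2.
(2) The expectation value of IX is 1.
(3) Outcome |11> occurs with probability 1/2.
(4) In the final state, ZI has expectation -1.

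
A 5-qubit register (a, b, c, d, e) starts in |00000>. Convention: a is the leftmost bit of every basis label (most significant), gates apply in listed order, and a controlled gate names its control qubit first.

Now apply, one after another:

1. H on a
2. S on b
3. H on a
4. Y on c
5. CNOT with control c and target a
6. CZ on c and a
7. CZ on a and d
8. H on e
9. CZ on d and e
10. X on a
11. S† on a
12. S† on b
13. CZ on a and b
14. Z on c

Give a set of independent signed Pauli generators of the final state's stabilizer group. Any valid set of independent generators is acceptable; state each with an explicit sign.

The stabilizer group can be generated by +IIIIX, +ZIIII, +IZIII, -IIZII, +IIIZI, among other valid generating sets.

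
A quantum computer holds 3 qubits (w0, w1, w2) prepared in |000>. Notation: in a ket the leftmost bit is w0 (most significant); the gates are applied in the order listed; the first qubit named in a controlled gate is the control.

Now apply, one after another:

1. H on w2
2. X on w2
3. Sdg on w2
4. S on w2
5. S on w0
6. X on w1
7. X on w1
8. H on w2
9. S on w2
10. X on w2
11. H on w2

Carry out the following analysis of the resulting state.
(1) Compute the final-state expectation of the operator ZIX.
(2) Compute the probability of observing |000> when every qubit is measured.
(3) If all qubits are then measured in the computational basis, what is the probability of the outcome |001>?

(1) In the final state, ZIX has expectation -1.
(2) The probability of measuring |000> is 1/2.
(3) A full measurement returns |001> with probability 1/2.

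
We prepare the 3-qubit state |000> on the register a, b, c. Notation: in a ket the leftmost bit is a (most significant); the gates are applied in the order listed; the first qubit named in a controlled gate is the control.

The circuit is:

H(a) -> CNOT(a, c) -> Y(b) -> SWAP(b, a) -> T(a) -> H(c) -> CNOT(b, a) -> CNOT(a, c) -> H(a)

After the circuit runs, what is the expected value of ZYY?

The expectation value of ZYY is 1.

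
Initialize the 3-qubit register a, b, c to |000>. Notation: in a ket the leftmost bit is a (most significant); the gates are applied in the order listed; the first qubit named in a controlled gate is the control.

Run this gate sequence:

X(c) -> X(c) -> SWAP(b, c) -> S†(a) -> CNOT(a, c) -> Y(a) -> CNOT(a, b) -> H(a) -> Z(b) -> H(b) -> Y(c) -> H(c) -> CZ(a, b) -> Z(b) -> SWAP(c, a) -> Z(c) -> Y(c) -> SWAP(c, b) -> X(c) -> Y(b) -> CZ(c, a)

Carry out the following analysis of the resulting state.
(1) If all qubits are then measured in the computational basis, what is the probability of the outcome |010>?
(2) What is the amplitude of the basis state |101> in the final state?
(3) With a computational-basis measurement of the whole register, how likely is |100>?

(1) A full measurement returns |010> with probability 1/8. Key observation: the block from step 1 through step 2 cancels to the identity and can be dropped.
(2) The final state's coefficient on |101> equals sqrt(2)/4.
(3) A full measurement returns |100> with probability 1/8.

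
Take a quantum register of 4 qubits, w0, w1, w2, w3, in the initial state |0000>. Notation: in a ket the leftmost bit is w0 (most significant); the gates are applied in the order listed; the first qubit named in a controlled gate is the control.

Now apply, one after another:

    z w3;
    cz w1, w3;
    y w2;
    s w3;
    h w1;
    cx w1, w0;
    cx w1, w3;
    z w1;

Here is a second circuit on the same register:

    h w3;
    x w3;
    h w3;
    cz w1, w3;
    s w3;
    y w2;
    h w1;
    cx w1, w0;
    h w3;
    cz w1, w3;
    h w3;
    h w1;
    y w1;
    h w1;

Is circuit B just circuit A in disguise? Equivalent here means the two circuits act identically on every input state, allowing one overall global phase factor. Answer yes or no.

No — the two circuits implement different unitaries, even allowing a global phase.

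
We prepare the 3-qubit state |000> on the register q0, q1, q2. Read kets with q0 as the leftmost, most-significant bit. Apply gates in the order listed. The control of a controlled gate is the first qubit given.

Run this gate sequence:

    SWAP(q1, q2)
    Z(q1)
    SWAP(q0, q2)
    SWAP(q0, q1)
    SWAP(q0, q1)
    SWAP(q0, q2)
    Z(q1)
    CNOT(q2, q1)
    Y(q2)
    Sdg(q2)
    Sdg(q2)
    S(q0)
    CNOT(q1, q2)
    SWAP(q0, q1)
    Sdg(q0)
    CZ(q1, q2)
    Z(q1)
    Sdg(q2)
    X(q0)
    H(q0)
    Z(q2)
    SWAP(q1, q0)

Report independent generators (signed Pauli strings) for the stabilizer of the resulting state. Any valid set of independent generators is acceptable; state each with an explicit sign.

One valid set of independent stabilizer generators is -IXI, +ZII, -IIZ (any independent generating set of the same group is equally correct). Key observation: gates 2-7 undo each other exactly, leaving only the rest of the circuit to track.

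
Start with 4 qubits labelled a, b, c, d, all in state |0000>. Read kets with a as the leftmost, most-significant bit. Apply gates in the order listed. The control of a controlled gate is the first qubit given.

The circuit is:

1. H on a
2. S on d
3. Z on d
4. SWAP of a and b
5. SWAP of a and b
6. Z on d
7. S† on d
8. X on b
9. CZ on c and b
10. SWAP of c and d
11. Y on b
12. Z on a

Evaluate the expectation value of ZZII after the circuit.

In the final state, ZZII has expectation 0. Key observation: steps 2-7 multiply out to the identity, so the circuit reduces to the remaining gates.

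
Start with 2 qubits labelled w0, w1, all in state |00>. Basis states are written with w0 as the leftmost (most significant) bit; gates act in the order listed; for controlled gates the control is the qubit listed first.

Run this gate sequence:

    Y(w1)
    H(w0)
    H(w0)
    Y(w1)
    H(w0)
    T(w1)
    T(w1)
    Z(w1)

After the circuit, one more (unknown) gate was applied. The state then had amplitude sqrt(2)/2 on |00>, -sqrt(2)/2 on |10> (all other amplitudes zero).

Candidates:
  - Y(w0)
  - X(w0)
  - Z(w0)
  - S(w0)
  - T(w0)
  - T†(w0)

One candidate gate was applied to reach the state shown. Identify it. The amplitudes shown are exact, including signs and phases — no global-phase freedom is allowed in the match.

The unique candidate consistent with the amplitudes is Z(w0). Key observation: the block from step 1 through step 4 cancels to the identity and can be dropped.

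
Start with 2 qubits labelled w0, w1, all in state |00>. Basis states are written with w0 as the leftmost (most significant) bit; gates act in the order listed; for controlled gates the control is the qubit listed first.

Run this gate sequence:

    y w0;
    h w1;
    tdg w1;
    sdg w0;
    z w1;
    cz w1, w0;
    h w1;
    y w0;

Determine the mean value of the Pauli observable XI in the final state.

The observable XI averages to 0.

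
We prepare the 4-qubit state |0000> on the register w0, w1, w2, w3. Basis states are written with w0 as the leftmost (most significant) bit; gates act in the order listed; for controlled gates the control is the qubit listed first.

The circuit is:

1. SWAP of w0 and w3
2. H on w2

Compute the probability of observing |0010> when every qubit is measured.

Outcome |0010> occurs with probability 1/2.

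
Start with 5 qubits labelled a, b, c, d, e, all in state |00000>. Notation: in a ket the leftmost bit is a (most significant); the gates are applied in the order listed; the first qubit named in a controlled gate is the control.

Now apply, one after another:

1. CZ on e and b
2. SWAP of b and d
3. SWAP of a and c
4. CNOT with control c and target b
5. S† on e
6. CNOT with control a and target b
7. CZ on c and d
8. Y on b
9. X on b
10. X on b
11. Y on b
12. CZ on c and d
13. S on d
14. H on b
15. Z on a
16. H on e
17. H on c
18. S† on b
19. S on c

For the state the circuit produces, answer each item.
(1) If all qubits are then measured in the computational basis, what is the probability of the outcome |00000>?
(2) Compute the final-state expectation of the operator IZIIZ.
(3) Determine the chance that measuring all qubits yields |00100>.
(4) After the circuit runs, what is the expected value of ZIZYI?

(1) Outcome |00000> occurs with probability 1/8. Key observation: gates 7-12 undo each other exactly, leaving only the rest of the circuit to track.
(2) In the final state, IZIIZ has expectation 0.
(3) A full measurement returns |00100> with probability 1/8.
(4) The observable ZIZYI averages to 0.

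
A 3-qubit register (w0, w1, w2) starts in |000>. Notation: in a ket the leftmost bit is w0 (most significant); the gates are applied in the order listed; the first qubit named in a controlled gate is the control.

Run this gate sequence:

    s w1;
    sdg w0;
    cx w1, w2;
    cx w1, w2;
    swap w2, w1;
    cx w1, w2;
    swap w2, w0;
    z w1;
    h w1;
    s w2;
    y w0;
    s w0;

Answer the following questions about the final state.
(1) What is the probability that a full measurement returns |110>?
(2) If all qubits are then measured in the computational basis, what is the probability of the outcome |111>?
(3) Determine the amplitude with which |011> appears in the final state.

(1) A full measurement returns |110> with probability 1/2.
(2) The probability of measuring |111> is 0.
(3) |011> carries amplitude 0 in the final state.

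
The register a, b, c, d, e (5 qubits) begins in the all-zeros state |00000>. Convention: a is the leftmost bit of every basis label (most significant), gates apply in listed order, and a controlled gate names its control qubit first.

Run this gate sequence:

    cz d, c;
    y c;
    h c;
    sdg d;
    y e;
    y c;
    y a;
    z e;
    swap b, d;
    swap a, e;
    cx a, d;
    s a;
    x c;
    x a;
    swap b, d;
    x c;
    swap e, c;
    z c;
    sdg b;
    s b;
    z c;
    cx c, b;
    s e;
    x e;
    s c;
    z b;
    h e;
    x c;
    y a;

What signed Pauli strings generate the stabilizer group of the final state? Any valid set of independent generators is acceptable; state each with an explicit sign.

The final state is stabilized by the group generated by +IIIIY, -ZIIII, +IZIII, +IIZII, +IIIZI; other independent generating sets are equally valid. Key observation: gates 18-21 undo each other exactly, leaving only the rest of the circuit to track.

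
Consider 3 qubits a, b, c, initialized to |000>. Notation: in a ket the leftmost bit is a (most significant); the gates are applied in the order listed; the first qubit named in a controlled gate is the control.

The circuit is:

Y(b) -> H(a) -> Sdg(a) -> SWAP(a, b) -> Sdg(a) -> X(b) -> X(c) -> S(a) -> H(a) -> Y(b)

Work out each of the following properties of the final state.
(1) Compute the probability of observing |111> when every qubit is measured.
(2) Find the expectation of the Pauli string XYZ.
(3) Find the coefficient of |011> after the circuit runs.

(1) The probability of measuring |111> is 1/4.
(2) The observable XYZ averages to 1.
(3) The final state's coefficient on |011> equals I/2.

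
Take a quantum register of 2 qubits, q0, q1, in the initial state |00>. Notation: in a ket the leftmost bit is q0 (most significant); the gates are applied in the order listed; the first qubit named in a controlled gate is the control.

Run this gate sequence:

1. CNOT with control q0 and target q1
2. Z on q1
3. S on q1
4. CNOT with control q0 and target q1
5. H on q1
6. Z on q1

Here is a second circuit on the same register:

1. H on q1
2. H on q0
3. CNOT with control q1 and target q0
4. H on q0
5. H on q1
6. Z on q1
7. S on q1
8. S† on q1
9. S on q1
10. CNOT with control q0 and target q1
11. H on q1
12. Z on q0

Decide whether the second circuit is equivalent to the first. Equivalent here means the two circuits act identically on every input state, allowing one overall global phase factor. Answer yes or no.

No — the two circuits implement different unitaries, even allowing a global phase.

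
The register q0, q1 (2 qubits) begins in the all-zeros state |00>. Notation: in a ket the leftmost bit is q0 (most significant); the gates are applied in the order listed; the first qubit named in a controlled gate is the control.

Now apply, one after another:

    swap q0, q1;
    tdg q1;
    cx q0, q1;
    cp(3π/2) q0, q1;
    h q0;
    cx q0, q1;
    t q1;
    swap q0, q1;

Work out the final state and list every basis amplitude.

The resulting statevector has amplitude sqrt(2)/2 on |00>, 0 on |01>, 0 on |10>, sqrt(2)*exp(I*pi/4)/2 on |11>.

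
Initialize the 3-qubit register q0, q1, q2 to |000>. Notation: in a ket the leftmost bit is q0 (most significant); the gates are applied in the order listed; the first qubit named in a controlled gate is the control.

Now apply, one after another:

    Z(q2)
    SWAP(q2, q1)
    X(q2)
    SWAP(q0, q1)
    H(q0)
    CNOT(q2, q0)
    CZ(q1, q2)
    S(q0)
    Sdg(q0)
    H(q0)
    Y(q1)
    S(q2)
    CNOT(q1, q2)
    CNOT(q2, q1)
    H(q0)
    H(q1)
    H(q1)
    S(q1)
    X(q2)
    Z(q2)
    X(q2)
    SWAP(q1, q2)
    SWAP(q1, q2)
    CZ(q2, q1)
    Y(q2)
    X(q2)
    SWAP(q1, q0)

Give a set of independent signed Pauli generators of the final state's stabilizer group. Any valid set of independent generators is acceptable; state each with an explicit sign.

One valid set of independent stabilizer generators is +IXI, -ZII, +IIZ (any independent generating set of the same group is equally correct). Key observation: gates 8-9 undo each other exactly, leaving only the rest of the circuit to track.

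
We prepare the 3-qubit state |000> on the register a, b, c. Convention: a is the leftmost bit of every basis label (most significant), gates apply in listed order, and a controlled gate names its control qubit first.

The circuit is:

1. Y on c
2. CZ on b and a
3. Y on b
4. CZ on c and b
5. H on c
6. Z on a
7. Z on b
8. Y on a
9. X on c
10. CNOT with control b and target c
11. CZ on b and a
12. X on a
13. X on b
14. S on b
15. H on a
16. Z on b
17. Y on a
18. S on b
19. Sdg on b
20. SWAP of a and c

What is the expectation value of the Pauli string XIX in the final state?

The observable XIX averages to 1.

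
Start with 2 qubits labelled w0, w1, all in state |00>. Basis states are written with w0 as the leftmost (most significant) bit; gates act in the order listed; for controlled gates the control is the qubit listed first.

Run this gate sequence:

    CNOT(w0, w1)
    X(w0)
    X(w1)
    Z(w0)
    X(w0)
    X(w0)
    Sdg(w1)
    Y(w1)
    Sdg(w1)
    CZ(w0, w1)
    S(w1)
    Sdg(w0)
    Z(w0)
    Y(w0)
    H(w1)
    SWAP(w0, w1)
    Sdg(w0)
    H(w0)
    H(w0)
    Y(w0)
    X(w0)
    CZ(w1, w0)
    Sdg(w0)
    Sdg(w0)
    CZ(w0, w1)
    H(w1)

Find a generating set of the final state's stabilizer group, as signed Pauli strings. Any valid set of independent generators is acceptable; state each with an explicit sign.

The final state is stabilized by the group generated by -YI, +IX; other independent generating sets are equally valid.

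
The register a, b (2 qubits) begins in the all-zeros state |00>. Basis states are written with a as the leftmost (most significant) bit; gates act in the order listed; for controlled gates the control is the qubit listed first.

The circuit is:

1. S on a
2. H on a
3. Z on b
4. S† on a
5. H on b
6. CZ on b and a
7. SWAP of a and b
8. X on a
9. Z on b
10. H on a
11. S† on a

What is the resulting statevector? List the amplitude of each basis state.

After the circuit, the state carries amplitude sqrt(2)/2 on |00>, 0 on |01>, 0 on |10>, -sqrt(2)/2 on |11>.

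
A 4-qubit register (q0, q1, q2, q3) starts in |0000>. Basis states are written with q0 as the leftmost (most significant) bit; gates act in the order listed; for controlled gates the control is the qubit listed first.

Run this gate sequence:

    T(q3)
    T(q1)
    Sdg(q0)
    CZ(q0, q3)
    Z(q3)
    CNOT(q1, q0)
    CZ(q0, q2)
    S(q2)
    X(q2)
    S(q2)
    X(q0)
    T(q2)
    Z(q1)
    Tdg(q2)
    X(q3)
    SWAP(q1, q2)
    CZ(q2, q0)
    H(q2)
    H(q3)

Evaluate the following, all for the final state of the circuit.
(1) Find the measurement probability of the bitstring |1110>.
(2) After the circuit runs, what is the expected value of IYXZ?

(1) Outcome |1110> occurs with probability 1/4.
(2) The expectation value of IYXZ is 0.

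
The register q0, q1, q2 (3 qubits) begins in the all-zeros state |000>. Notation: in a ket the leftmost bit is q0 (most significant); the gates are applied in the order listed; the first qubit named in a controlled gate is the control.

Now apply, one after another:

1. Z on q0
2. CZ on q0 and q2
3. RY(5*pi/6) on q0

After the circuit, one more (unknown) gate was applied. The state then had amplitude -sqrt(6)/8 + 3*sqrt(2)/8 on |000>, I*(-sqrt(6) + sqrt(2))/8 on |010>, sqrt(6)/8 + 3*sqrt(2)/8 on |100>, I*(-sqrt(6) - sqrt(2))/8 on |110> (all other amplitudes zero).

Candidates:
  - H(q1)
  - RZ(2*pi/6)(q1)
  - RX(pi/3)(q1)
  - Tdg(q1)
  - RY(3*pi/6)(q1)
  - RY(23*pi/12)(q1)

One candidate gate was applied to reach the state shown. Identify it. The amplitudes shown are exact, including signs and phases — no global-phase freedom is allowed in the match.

The unique candidate consistent with the amplitudes is RX(pi/3)(q1).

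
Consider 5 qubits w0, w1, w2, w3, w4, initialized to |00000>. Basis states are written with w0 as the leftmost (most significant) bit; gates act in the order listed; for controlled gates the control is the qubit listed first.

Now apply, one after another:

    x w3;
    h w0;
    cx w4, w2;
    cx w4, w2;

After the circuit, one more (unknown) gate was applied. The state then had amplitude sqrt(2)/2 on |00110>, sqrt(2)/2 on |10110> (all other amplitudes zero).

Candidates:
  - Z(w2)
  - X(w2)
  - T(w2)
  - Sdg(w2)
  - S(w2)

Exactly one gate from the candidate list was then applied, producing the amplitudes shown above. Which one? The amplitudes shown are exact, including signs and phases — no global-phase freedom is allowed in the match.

The unique candidate consistent with the amplitudes is X(w2). Key observation: gates 3-4 undo each other exactly, leaving only the rest of the circuit to track.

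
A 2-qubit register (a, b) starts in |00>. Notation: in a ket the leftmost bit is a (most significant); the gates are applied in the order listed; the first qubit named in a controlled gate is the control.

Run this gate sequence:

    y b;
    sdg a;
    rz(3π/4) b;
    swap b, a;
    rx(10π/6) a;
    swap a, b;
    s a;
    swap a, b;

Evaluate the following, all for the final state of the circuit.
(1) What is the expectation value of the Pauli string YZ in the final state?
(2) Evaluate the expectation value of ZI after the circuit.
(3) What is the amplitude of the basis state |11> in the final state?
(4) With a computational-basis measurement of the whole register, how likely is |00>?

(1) In the final state, YZ has expectation -sqrt(3)/2.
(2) The expectation value of ZI is -1/2.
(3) The amplitude on |11> is 0.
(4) Outcome |00> occurs with probability 1/4.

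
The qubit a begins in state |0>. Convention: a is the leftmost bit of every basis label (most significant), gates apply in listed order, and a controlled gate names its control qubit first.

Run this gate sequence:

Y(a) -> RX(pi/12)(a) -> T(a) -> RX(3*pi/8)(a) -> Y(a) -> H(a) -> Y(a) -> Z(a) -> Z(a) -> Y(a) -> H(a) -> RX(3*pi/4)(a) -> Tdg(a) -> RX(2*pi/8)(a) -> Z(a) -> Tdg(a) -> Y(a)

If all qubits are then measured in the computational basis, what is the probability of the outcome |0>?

A full measurement returns |0> with probability -3*sqrt(6)*sin(3*pi/16)*cos(3*pi/16)/16 - 3*sqrt(3)*sqrt(1/2 - sqrt(2)/4)*sqrt(sqrt(2)/4 + 1/2)*sin(3*pi/16)**2/8 - sqrt(1/2 - sqrt(2)/4)*sqrt(sqrt(2)/4 + 1/2)*sin(3*pi/16)*cos(3*pi/16)/4 - sqrt(2)*sin(3*pi/16)**2/32 + sqrt(2)*cos(3*pi/16)**2/32 + sqrt(6)*sqrt(1/2 - sqrt(2)/4)*sqrt(sqrt(2)/4 + 1/2)*sin(3*pi/16)**2/8 + sqrt(6)*sqrt(1/2 - sqrt(2)/4)*sqrt(sqrt(2)/4 + 1/2)*cos(3*pi/16)**2/8 + 7*sin(3*pi/16)**2/16 + 3*sqrt(3)*sqrt(1/2 - sqrt(2)/4)*sqrt(sqrt(2)/4 + 1/2)*cos(3*pi/16)**2/8 + 7*cos(3*pi/16)**2/16 - sqrt(3)*I*exp(-I*pi/4)*sin(3*pi/16)*cos(3*pi/16)/16 + sqrt(3)*exp(-I*pi/4)*sin(3*pi/16)*cos(3*pi/16)/16 + sqrt(1/2 - sqrt(2)/4)*sqrt(sqrt(2)/4 + 1/2)*exp(-I*pi/4)*sin(3*pi/16)*cos(3*pi/16)/4 - I*sqrt(1/2 - sqrt(2)/4)*sqrt(sqrt(2)/4 + 1/2)*exp(I*pi/4)*sin(3*pi/16)*cos(3*pi/16)/4 - sqrt(6)*I*sqrt(1/2 - sqrt(2)/4)*sqrt(sqrt(2)/4 + 1/2)*exp(-I*pi/4)*cos(3*pi/16)**2/16 + sqrt(6)*sqrt(1/2 - sqrt(2)/4)*sqrt(sqrt(2)/4 + 1/2)*exp(-I*pi/4)*cos(3*pi/16)**2/16 + sqrt(2)*exp(-I*pi/4)*cos(3*pi/16)**2/32 - sqrt(2)*I*exp(I*pi/4)*cos(3*pi/16)**2/32 - sqrt(2)*I*sqrt(1/2 - sqrt(2)/4)*sqrt(sqrt(2)/4 + 1/2)*exp(-I*pi/4)*sin(3*pi/16)*cos(3*pi/16)/8 + sqrt(2)*sqrt(1/2 - sqrt(2)/4)*sqrt(sqrt(2)/4 + 1/2)*exp(-I*pi/4)*sin(3*pi/16)*cos(3*pi/16)/8 - I*exp(-I*pi/4)*cos(3*pi/16)**2/32 + exp(-I*pi/4)*cos(3*pi/16)**2/32 - sqrt(6)*sqrt(1/2 - sqrt(2)/4)*sqrt(sqrt(2)/4 + 1/2)*exp(I*pi/4)*sin(3*pi/16)**2/16 - sqrt(6)*I*sqrt(1/2 - sqrt(2)/4)*sqrt(sqrt(2)/4 + 1/2)*exp(I*pi/4)*sin(3*pi/16)**2/16 - sqrt(2)*exp(I*pi/4)*sin(3*pi/16)**2/32 - sqrt(2)*I*exp(-I*pi/4)*sin(3*pi/16)**2/32 - exp(I*pi/4)*sin(3*pi/16)**2/32 - I*exp(I*pi/4)*sin(3*pi/16)**2/32 - exp(-I*pi/4)*sin(3*pi/16)**2/32 + I*exp(-I*pi/4)*sin(3*pi/16)**2/32 - sqrt(2)*exp(-I*pi/4)*sin(3*pi/16)**2/32 + sqrt(2)*I*exp(I*pi/4)*sin(3*pi/16)**2/32 - sqrt(6)*sqrt(1/2 - sqrt(2)/4)*sqrt(sqrt(2)/4 + 1/2)*exp(-I*pi/4)*sin(3*pi/16)**2/16 + sqrt(6)*I*sqrt(1/2 - sqrt(2)/4)*sqrt(sqrt(2)/4 + 1/2)*exp(-I*pi/4)*sin(3*pi/16)**2/16 + I*exp(I*pi/4)*cos(3*pi/16)**2/32 + exp(I*pi/4)*cos(3*pi/16)**2/32 + sqrt(2)*I*sqrt(1/2 - sqrt(2)/4)*sqrt(sqrt(2)/4 + 1/2)*exp(I*pi/4)*sin(3*pi/16)*cos(3*pi/16)/8 + sqrt(2)*sqrt(1/2 - sqrt(2)/4)*sqrt(sqrt(2)/4 + 1/2)*exp(I*pi/4)*sin(3*pi/16)*cos(3*pi/16)/8 + sqrt(2)*exp(I*pi/4)*cos(3*pi/16)**2/32 + sqrt(2)*I*exp(-I*pi/4)*cos(3*pi/16)**2/32 + sqrt(6)*I*sqrt(1/2 - sqrt(2)/4)*sqrt(sqrt(2)/4 + 1/2)*exp(I*pi/4)*cos(3*pi/16)**2/16 + sqrt(6)*sqrt(1/2 - sqrt(2)/4)*sqrt(sqrt(2)/4 + 1/2)*exp(I*pi/4)*cos(3*pi/16)**2/16 + sqrt(1/2 - sqrt(2)/4)*sqrt(sqrt(2)/4 + 1/2)*exp(I*pi/4)*sin(3*pi/16)*cos(3*pi/16)/4 + I*sqrt(1/2 - sqrt(2)/4)*sqrt(sqrt(2)/4 + 1/2)*exp(-I*pi/4)*sin(3*pi/16)*cos(3*pi/16)/4 + sqrt(3)*I*exp(I*pi/4)*sin(3*pi/16)*cos(3*pi/16)/16 + sqrt(3)*exp(I*pi/4)*sin(3*pi/16)*cos(3*pi/16)/16. Key observation: steps 6-11 multiply out to the identity, so the circuit reduces to the remaining gates.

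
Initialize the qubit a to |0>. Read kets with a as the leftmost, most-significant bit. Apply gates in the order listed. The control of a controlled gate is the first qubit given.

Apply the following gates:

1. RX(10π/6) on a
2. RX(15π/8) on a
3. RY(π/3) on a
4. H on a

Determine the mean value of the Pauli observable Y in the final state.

The expectation value of Y is -sqrt(3*sqrt(2) + 6)/4 - sqrt(2 - sqrt(2))/4.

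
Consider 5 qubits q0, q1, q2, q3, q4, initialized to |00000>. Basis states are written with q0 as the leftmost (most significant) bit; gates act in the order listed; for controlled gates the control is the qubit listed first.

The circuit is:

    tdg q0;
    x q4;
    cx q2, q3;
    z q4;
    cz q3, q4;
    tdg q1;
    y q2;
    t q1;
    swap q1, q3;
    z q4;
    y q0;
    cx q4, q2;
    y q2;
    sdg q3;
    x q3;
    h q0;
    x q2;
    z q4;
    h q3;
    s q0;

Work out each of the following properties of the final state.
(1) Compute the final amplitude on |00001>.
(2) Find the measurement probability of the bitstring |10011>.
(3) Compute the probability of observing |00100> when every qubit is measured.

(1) |00001> carries amplitude I/2 in the final state.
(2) Outcome |10011> occurs with probability 1/4.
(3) Outcome |00100> occurs with probability 0.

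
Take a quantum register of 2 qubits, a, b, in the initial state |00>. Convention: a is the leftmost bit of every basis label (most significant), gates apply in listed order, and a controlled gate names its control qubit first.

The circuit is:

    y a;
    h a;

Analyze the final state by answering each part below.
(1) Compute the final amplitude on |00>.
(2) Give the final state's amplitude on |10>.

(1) The final state's coefficient on |00> equals sqrt(2)*I/2.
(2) The final state's coefficient on |10> equals -sqrt(2)*I/2.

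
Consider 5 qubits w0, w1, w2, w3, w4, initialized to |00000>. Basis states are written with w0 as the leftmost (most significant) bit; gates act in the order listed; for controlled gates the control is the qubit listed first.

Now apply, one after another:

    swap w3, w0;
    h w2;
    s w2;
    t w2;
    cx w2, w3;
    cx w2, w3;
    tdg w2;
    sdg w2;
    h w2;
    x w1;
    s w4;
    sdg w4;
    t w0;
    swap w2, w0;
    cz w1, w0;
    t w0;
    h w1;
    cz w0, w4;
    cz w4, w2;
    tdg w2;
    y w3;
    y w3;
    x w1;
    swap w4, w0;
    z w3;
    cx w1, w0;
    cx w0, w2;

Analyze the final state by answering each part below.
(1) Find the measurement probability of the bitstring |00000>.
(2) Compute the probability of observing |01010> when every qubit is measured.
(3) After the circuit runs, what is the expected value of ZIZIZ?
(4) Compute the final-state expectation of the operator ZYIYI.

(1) A full measurement returns |00000> with probability 1/2. Key observation: gates 2-9 undo each other exactly, leaving only the rest of the circuit to track.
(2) A full measurement returns |01010> with probability 0.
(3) In the final state, ZIZIZ has expectation 1.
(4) In the final state, ZYIYI has expectation 0.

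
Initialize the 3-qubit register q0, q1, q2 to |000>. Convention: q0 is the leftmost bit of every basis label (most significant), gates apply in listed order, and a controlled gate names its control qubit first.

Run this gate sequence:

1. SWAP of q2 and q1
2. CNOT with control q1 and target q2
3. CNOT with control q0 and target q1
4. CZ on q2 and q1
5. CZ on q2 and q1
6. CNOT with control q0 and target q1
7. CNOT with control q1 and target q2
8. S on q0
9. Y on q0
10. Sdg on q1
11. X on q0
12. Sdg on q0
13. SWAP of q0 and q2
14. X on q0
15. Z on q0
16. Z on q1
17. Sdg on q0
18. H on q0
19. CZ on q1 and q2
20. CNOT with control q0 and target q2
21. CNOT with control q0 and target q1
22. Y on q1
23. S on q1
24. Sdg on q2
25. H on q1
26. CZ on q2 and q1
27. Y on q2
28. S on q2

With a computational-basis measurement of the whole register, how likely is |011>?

Outcome |011> occurs with probability 1/4. Key observation: gates 2-7 undo each other exactly, leaving only the rest of the circuit to track.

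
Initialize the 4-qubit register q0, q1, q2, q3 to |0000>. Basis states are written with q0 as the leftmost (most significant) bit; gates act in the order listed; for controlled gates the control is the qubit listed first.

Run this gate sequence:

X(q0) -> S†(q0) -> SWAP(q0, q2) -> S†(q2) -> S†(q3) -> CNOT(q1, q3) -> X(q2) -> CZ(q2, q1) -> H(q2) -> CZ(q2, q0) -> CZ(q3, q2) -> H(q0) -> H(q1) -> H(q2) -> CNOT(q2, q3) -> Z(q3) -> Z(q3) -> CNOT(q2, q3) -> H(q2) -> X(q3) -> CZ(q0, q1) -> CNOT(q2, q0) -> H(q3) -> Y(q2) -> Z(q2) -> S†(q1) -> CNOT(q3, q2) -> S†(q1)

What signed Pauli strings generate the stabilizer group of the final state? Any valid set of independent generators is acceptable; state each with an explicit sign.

The final state is stabilized by the group generated by +XZII, +ZXZZ, +IZXI, -IZIX; other independent generating sets are equally valid. Key observation: steps 14-19 multiply out to the identity, so the circuit reduces to the remaining gates.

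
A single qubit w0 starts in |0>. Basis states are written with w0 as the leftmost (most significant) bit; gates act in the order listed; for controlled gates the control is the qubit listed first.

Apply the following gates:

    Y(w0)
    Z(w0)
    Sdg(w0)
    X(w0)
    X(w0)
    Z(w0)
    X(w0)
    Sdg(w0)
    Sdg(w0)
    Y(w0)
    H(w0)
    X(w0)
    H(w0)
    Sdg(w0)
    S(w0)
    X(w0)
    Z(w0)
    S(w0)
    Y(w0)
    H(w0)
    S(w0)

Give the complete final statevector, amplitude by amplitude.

The final amplitudes are sqrt(2)/2 on |0>, -sqrt(2)*I/2 on |1>.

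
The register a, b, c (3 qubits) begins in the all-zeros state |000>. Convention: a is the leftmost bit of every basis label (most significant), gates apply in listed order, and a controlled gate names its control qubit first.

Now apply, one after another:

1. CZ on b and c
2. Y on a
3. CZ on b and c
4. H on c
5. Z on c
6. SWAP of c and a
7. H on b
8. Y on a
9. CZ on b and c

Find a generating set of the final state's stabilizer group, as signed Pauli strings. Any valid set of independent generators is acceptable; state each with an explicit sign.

The final state is stabilized by the group generated by +XII, -IXI, -IIZ; other independent generating sets are equally valid.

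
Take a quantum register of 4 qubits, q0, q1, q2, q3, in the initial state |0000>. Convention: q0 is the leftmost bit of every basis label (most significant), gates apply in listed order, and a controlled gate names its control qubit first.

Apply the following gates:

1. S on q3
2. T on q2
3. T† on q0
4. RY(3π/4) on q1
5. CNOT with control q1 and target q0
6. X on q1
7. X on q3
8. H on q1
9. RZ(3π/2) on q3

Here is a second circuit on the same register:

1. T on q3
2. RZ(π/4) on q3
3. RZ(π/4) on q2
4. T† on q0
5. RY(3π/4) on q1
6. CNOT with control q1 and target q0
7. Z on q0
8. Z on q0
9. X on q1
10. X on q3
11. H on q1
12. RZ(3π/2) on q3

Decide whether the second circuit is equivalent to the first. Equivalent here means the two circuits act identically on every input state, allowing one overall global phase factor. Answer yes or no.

Yes — the two circuits implement the same unitary up to a global phase.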